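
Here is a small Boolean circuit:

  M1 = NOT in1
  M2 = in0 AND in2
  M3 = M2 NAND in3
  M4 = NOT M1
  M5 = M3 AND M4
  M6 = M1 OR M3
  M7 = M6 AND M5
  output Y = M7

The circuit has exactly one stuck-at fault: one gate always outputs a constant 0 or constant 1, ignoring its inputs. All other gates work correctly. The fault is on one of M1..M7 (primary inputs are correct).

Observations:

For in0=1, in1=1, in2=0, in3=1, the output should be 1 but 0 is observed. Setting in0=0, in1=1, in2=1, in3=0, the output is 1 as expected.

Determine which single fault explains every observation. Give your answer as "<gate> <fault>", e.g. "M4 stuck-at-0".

Fault-free values for test 1 (in0=1, in1=1, in2=0, in3=1): M1=0, M2=0, M3=1, M4=1, M5=1, M6=1, M7=1, giving Y=1. Observed 0.
Test 1: faults giving observed 0 are {M1 stuck-at-1, M2 stuck-at-1, M3 stuck-at-0, M4 stuck-at-0, M5 stuck-at-0, M6 stuck-at-0, M7 stuck-at-0}.
Test 2 (in0=0, in1=1, in2=1, in3=0): fault-free M1=0, M2=0, M3=1, M4=1, M5=1, M6=1, M7=1 → 1; observed 1. Eliminates M1 stuck-at-1, M3 stuck-at-0, M4 stuck-at-0, M5 stuck-at-0, M6 stuck-at-0, M7 stuck-at-0.
Only M2 stuck-at-1 is consistent with every test.

M2 stuck-at-1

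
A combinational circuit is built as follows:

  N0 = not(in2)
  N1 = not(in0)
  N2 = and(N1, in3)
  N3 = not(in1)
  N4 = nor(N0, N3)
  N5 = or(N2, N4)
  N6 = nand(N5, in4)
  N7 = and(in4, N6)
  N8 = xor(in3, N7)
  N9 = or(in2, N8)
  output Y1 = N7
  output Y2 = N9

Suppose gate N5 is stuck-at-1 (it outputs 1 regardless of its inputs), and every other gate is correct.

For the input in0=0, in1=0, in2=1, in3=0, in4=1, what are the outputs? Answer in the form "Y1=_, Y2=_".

Y1=0, Y2=1

Propagate with N5 forced: N0=0, N1=1, N2=0, N3=1, N4=0, N5=1 [stuck-at-1], N6=0, N7=0, N8=0, N9=1.
So the outputs are Y1=0, Y2=1. (Without the fault they would be Y1=1, Y2=1.)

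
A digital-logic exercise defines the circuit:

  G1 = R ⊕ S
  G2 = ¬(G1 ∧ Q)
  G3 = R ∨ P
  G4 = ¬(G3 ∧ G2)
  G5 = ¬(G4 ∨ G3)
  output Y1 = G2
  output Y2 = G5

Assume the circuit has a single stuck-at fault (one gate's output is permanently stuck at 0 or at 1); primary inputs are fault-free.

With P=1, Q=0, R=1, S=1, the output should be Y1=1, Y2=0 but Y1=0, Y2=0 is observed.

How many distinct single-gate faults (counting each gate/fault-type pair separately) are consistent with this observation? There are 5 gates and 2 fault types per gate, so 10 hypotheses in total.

1

Fault-free: G1=0, G2=1, G3=1, G4=0, G5=0 → Y1=1, Y2=0. Observed Y1=0, Y2=0.
  G1 stuck-at-0: output Y1=1, Y2=0 ✗
  G1 stuck-at-1: output Y1=1, Y2=0 ✗
  G2 stuck-at-0: output Y1=0, Y2=0 ✓
  G2 stuck-at-1: output Y1=1, Y2=0 ✗
  G3 stuck-at-0: output Y1=1, Y2=0 ✗
  G3 stuck-at-1: output Y1=1, Y2=0 ✗
  G4 stuck-at-0: output Y1=1, Y2=0 ✗
  G4 stuck-at-1: output Y1=1, Y2=0 ✗
  G5 stuck-at-0: output Y1=1, Y2=0 ✗
  G5 stuck-at-1: output Y1=1, Y2=1 ✗
Consistent faults: {G2 stuck-at-0} — 1 in all.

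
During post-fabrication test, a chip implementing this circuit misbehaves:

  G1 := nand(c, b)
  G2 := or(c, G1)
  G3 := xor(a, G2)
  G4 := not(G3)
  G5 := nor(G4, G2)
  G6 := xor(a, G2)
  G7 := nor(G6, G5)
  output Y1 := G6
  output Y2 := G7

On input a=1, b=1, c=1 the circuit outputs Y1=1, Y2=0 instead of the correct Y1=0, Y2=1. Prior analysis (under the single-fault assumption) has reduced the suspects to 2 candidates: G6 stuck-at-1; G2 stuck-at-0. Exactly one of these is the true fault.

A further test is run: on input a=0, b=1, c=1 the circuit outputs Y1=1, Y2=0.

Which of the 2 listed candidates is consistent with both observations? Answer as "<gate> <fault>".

G6 stuck-at-1

Evaluate each candidate on input a=0, b=1, c=1:
  G6 stuck-at-1: G1=0, G2=1, G3=1, G4=0, G5=0, G6=1 [stuck-at-1], G7=0 → Y1=1, Y2=0 — matches
  G2 stuck-at-0: G1=0, G2=0 [stuck-at-0], G3=0, G4=1, G5=0, G6=0, G7=1 → Y1=0, Y2=1 — eliminated
Only G6 stuck-at-1 reproduces the observed Y1=1, Y2=0.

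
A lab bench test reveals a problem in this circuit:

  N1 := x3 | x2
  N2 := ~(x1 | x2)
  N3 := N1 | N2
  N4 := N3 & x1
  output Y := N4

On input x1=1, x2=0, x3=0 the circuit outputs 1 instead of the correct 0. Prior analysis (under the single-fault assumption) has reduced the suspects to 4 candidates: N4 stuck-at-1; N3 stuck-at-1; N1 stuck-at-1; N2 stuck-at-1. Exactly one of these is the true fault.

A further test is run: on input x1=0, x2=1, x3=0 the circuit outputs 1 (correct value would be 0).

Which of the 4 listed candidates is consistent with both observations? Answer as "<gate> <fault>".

Evaluate each candidate on input x1=0, x2=1, x3=0:
  N4 stuck-at-1: N1=1, N2=0, N3=1, N4=1 [stuck-at-1] → 1 — matches
  N3 stuck-at-1: N1=1, N2=0, N3=1 [stuck-at-1], N4=0 → 0 — eliminated
  N1 stuck-at-1: N1=1 [stuck-at-1], N2=0, N3=1, N4=0 → 0 — eliminated
  N2 stuck-at-1: N1=1, N2=1 [stuck-at-1], N3=1, N4=0 → 0 — eliminated
Only N4 stuck-at-1 reproduces the observed 1.

N4 stuck-at-1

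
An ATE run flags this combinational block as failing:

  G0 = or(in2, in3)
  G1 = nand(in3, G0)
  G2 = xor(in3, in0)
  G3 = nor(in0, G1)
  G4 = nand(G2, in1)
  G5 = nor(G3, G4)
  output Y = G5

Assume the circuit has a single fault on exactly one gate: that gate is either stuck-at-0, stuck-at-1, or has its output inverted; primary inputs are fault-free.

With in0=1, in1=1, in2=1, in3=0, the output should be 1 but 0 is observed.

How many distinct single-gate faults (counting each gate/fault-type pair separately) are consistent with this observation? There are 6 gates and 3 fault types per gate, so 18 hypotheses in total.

Fault-free: G0=1, G1=1, G2=1, G3=0, G4=0, G5=1 → 1. Observed 0.
  G0: none of the 3 fault types match ✗
  G1: none of the 3 fault types match ✗
  G2: stuck-at-0, inverted output ✓; others ✗
  G3: stuck-at-1, inverted output ✓; others ✗
  G4: stuck-at-1, inverted output ✓; others ✗
  G5: stuck-at-0, inverted output ✓; others ✗
Consistent faults: {G2 stuck-at-0, G2 inverted output, G3 stuck-at-1, G3 inverted output, G4 stuck-at-1, G4 inverted output, G5 stuck-at-0, G5 inverted output} — 8 in all.

8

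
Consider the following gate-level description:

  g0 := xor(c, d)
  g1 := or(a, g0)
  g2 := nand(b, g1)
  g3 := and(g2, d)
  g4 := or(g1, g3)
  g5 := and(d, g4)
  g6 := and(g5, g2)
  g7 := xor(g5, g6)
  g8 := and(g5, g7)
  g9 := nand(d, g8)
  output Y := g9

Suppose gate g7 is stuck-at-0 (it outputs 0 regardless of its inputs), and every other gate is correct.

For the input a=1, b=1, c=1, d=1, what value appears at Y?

Propagate with g7 forced: g0=0, g1=1, g2=0, g3=0, g4=1, g5=1, g6=0, g7=0 [stuck-at-0], g8=0, g9=1.
So Y = 1. (Without the fault it would be 0.)

1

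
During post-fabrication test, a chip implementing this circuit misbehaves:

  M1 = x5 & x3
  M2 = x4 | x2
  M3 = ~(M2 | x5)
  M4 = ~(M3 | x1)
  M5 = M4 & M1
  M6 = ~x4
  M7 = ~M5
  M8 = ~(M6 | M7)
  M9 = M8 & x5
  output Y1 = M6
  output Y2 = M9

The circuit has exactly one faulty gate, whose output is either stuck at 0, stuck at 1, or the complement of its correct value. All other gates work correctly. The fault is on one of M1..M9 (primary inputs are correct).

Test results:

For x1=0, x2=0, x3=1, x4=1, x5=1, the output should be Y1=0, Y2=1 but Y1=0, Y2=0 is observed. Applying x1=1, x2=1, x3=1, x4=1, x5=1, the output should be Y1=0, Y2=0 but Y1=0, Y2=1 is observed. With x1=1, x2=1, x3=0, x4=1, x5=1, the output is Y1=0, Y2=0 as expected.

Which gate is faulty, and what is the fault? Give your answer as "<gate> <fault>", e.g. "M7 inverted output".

Fault-free values for test 1 (x1=0, x2=0, x3=1, x4=1, x5=1): M1=1, M2=1, M3=0, M4=1, M5=1, M6=0, M7=0, M8=1, M9=1, giving Y1=0, Y2=1. Observed Y1=0, Y2=0.
Test 1: faults giving observed Y1=0, Y2=0 are {M1 stuck-at-0, M1 inverted output, M3 stuck-at-1, M3 inverted output, M4 stuck-at-0, M4 inverted output, M5 stuck-at-0, M5 inverted output, M7 stuck-at-1, M7 inverted output, M8 stuck-at-0, M8 inverted output, M9 stuck-at-0, M9 inverted output}.
Test 2 (x1=1, x2=1, x3=1, x4=1, x5=1): fault-free M1=1, M2=1, M3=0, M4=0, M5=0, M6=0, M7=1, M8=0, M9=0 → Y1=0, Y2=0; observed Y1=0, Y2=1. Eliminates M1 stuck-at-0, M1 inverted output, M3 stuck-at-1, M3 inverted output, M4 stuck-at-0, M5 stuck-at-0, M7 stuck-at-1, M8 stuck-at-0, M9 stuck-at-0.
Test 3 (x1=1, x2=1, x3=0, x4=1, x5=1): fault-free M1=0, M2=1, M3=0, M4=0, M5=0, M6=0, M7=1, M8=0, M9=0 → Y1=0, Y2=0; observed Y1=0, Y2=0. Eliminates M5 inverted output, M7 inverted output, M8 inverted output, M9 inverted output.
Only M4 inverted output is consistent with every test.

M4 inverted output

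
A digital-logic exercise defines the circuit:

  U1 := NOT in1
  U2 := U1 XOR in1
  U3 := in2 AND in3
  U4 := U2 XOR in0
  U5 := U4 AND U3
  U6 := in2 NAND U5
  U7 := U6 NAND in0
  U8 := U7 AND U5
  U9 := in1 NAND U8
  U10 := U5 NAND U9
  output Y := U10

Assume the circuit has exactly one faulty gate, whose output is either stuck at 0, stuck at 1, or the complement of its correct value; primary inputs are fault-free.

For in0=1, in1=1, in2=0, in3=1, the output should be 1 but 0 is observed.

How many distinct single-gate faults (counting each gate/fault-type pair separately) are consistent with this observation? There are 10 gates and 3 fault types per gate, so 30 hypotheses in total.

4

Fault-free: U1=0, U2=1, U3=0, U4=0, U5=0, U6=1, U7=0, U8=0, U9=1, U10=1 → 1. Observed 0.
  U1: none of the 3 fault types match ✗
  U2: none of the 3 fault types match ✗
  U3: none of the 3 fault types match ✗
  U4: none of the 3 fault types match ✗
  U5: stuck-at-1, inverted output ✓; others ✗
  U6: none of the 3 fault types match ✗
  U7: none of the 3 fault types match ✗
  U8: none of the 3 fault types match ✗
  U9: none of the 3 fault types match ✗
  U10: stuck-at-0, inverted output ✓; others ✗
Consistent faults: {U5 stuck-at-1, U5 inverted output, U10 stuck-at-0, U10 inverted output} — 4 in all.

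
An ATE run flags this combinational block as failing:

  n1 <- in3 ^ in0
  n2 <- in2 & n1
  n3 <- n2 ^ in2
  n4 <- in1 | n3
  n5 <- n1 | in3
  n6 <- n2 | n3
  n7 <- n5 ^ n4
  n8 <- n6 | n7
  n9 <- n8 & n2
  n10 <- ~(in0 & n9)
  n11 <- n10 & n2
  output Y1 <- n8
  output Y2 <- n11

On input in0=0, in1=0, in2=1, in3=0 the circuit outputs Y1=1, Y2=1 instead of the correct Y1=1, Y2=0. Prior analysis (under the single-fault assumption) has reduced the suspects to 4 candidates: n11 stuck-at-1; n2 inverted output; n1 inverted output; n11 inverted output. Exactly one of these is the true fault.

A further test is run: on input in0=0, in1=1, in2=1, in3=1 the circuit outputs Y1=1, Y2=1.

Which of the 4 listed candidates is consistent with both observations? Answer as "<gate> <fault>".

Evaluate each candidate on input in0=0, in1=1, in2=1, in3=1:
  n11 stuck-at-1: n1=1, n2=1, n3=0, n4=1, n5=1, n6=1, n7=0, n8=1, n9=1, n10=1, n11=1 [stuck-at-1] → Y1=1, Y2=1 — matches
  n2 inverted output: n1=1, n2=0 [inverted output], n3=1, n4=1, n5=1, n6=1, n7=0, n8=1, n9=0, n10=1, n11=0 → Y1=1, Y2=0 — eliminated
  n1 inverted output: n1=0 [inverted output], n2=0, n3=1, n4=1, n5=1, n6=1, n7=0, n8=1, n9=0, n10=1, n11=0 → Y1=1, Y2=0 — eliminated
  n11 inverted output: n1=1, n2=1, n3=0, n4=1, n5=1, n6=1, n7=0, n8=1, n9=1, n10=1, n11=0 [inverted output] → Y1=1, Y2=0 — eliminated
Only n11 stuck-at-1 reproduces the observed Y1=1, Y2=1.

n11 stuck-at-1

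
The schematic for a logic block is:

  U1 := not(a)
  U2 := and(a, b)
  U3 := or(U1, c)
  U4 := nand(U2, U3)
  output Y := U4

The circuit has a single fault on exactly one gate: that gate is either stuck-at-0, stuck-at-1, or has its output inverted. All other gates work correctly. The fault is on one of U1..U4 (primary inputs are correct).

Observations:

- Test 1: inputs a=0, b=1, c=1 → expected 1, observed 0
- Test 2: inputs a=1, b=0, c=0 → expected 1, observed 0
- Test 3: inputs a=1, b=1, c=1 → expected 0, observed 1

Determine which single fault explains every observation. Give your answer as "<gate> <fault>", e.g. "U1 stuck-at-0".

Fault-free values for test 1 (a=0, b=1, c=1): U1=1, U2=0, U3=1, U4=1, giving Y=1. Observed 0.
Test 1: faults giving observed 0 are {U2 stuck-at-1, U2 inverted output, U4 stuck-at-0, U4 inverted output}.
Test 2 (a=1, b=0, c=0): fault-free U1=0, U2=0, U3=0, U4=1 → 1; observed 0. Eliminates U2 stuck-at-1, U2 inverted output.
Test 3 (a=1, b=1, c=1): fault-free U1=0, U2=1, U3=1, U4=0 → 0; observed 1. Eliminates U4 stuck-at-0.
Only U4 inverted output is consistent with every test.

U4 inverted output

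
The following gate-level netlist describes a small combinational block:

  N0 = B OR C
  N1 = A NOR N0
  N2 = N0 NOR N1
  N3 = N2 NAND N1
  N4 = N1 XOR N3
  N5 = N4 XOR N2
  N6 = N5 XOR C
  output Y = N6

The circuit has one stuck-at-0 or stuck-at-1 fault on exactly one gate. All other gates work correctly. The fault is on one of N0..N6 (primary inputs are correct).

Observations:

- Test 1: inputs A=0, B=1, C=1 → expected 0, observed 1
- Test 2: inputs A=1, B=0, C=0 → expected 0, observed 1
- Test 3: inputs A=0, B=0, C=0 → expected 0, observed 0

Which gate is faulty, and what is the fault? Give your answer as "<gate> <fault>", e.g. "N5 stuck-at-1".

Fault-free values for test 1 (A=0, B=1, C=1): N0=1, N1=0, N2=0, N3=1, N4=1, N5=1, N6=0, giving Y=0. Observed 1.
Test 1: faults giving observed 1 are {N0 stuck-at-0, N1 stuck-at-1, N2 stuck-at-1, N3 stuck-at-0, N4 stuck-at-0, N5 stuck-at-0, N6 stuck-at-1}.
Test 2 (A=1, B=0, C=0): fault-free N0=0, N1=0, N2=1, N3=1, N4=1, N5=0, N6=0 → 0; observed 1. Eliminates N0 stuck-at-0, N1 stuck-at-1, N2 stuck-at-1, N5 stuck-at-0.
Test 3 (A=0, B=0, C=0): fault-free N0=0, N1=1, N2=0, N3=1, N4=0, N5=0, N6=0 → 0; observed 0. Eliminates N3 stuck-at-0, N6 stuck-at-1.
Only N4 stuck-at-0 is consistent with every test.

N4 stuck-at-0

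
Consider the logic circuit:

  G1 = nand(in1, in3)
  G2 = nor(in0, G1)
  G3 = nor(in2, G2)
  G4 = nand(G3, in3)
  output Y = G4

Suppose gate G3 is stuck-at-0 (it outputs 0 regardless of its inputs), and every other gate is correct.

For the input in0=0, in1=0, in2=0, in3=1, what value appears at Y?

Propagate with G3 forced: G1=1, G2=0, G3=0 [stuck-at-0], G4=1.
So Y = 1. (Without the fault it would be 0.)

1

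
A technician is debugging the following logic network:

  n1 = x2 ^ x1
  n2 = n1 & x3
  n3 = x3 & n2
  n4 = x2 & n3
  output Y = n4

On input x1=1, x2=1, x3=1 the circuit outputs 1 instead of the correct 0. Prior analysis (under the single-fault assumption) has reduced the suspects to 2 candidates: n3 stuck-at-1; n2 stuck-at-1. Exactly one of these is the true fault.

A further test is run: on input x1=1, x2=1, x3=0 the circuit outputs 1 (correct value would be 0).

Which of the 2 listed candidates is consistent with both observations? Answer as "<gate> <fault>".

n3 stuck-at-1

Evaluate each candidate on input x1=1, x2=1, x3=0:
  n3 stuck-at-1: n1=0, n2=0, n3=1 [stuck-at-1], n4=1 → 1 — matches
  n2 stuck-at-1: n1=0, n2=1 [stuck-at-1], n3=0, n4=0 → 0 — eliminated
Only n3 stuck-at-1 reproduces the observed 1.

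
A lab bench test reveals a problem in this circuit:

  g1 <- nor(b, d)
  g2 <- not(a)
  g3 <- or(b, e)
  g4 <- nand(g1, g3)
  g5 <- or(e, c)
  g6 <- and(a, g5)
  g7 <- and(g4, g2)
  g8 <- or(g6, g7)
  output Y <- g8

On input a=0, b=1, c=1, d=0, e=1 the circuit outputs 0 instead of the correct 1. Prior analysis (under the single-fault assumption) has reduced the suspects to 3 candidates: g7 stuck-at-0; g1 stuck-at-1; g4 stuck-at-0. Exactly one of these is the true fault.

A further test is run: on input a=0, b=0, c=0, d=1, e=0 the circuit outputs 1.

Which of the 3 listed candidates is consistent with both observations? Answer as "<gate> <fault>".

g1 stuck-at-1

Evaluate each candidate on input a=0, b=0, c=0, d=1, e=0:
  g7 stuck-at-0: g1=0, g2=1, g3=0, g4=1, g5=0, g6=0, g7=0 [stuck-at-0], g8=0 → 0 — eliminated
  g1 stuck-at-1: g1=1 [stuck-at-1], g2=1, g3=0, g4=1, g5=0, g6=0, g7=1, g8=1 → 1 — matches
  g4 stuck-at-0: g1=0, g2=1, g3=0, g4=0 [stuck-at-0], g5=0, g6=0, g7=0, g8=0 → 0 — eliminated
Only g1 stuck-at-1 reproduces the observed 1.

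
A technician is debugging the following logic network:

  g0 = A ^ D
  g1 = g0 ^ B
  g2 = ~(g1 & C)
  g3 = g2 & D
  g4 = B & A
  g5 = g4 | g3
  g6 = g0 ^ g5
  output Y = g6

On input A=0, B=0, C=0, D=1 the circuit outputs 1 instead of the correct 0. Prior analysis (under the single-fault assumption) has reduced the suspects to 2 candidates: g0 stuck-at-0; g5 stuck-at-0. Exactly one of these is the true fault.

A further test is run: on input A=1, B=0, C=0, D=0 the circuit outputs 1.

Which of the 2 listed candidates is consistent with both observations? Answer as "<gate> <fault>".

Evaluate each candidate on input A=1, B=0, C=0, D=0:
  g0 stuck-at-0: g0=0 [stuck-at-0], g1=0, g2=1, g3=0, g4=0, g5=0, g6=0 → 0 — eliminated
  g5 stuck-at-0: g0=1, g1=1, g2=1, g3=0, g4=0, g5=0 [stuck-at-0], g6=1 → 1 — matches
Only g5 stuck-at-0 reproduces the observed 1.

g5 stuck-at-0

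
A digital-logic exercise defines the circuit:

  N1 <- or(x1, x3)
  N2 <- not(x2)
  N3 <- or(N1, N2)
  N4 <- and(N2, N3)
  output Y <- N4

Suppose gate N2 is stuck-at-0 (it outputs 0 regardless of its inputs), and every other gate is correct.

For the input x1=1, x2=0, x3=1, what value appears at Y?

0

Propagate with N2 forced: N1=1, N2=0 [stuck-at-0], N3=1, N4=0.
So Y = 0. (Without the fault it would be 1.)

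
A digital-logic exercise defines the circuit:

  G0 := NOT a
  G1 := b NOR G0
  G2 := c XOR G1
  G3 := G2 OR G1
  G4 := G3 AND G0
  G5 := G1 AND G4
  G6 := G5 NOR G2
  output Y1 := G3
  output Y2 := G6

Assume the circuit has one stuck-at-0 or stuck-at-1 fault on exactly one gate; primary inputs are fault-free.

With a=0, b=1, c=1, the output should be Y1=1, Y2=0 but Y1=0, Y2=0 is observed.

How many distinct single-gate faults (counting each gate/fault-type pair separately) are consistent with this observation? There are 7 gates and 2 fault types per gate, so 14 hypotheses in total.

Fault-free: G0=1, G1=0, G2=1, G3=1, G4=1, G5=0, G6=0 → Y1=1, Y2=0. Observed Y1=0, Y2=0.
  G0 stuck-at-0: output Y1=1, Y2=0 ✗
  G0 stuck-at-1: output Y1=1, Y2=0 ✗
  G1 stuck-at-0: output Y1=1, Y2=0 ✗
  G1 stuck-at-1: output Y1=1, Y2=0 ✗
  G2 stuck-at-0: output Y1=0, Y2=1 ✗
  G2 stuck-at-1: output Y1=1, Y2=0 ✗
  G3 stuck-at-0: output Y1=0, Y2=0 ✓
  G3 stuck-at-1: output Y1=1, Y2=0 ✗
  G4 stuck-at-0: output Y1=1, Y2=0 ✗
  G4 stuck-at-1: output Y1=1, Y2=0 ✗
  G5 stuck-at-0: output Y1=1, Y2=0 ✗
  G5 stuck-at-1: output Y1=1, Y2=0 ✗
  G6 stuck-at-0: output Y1=1, Y2=0 ✗
  G6 stuck-at-1: output Y1=1, Y2=1 ✗
Consistent faults: {G3 stuck-at-0} — 1 in all.

1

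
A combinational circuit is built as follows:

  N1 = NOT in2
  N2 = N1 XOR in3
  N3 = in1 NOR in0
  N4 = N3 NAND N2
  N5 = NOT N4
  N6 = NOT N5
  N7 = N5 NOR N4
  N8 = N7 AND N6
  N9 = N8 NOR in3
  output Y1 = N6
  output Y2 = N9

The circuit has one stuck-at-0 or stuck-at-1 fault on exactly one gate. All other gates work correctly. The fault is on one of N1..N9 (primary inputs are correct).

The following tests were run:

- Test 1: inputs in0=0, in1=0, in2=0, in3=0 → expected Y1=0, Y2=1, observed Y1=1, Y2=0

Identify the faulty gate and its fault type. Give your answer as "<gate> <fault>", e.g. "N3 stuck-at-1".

Fault-free values for test 1 (in0=0, in1=0, in2=0, in3=0): N1=1, N2=1, N3=1, N4=0, N5=1, N6=0, N7=0, N8=0, N9=1, giving Y1=0, Y2=1. Observed Y1=1, Y2=0.
Test 1: faults giving observed Y1=1, Y2=0 are {N5 stuck-at-0}.
Only N5 stuck-at-0 is consistent with every test.

N5 stuck-at-0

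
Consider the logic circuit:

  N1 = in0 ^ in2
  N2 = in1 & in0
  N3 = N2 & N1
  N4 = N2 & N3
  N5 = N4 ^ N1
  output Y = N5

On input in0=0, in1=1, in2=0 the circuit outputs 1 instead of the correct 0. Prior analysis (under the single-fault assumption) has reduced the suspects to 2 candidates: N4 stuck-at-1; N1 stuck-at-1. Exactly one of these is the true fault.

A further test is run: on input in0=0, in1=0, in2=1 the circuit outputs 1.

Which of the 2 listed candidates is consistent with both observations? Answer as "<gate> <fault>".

Evaluate each candidate on input in0=0, in1=0, in2=1:
  N4 stuck-at-1: N1=1, N2=0, N3=0, N4=1 [stuck-at-1], N5=0 → 0 — eliminated
  N1 stuck-at-1: N1=1 [stuck-at-1], N2=0, N3=0, N4=0, N5=1 → 1 — matches
Only N1 stuck-at-1 reproduces the observed 1.

N1 stuck-at-1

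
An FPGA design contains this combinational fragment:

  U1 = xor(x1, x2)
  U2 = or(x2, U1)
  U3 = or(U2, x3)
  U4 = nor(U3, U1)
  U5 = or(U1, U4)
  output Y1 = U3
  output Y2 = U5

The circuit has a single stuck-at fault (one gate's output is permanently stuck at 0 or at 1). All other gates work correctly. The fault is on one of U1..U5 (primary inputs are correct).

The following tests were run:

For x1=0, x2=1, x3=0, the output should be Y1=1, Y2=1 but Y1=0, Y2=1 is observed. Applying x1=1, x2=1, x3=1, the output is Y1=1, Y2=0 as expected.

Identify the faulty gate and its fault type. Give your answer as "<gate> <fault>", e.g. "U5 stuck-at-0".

Fault-free values for test 1 (x1=0, x2=1, x3=0): U1=1, U2=1, U3=1, U4=0, U5=1, giving Y1=1, Y2=1. Observed Y1=0, Y2=1.
Test 1: faults giving observed Y1=0, Y2=1 are {U2 stuck-at-0, U3 stuck-at-0}.
Test 2 (x1=1, x2=1, x3=1): fault-free U1=0, U2=1, U3=1, U4=0, U5=0 → Y1=1, Y2=0; observed Y1=1, Y2=0. Eliminates U3 stuck-at-0.
Only U2 stuck-at-0 is consistent with every test.

U2 stuck-at-0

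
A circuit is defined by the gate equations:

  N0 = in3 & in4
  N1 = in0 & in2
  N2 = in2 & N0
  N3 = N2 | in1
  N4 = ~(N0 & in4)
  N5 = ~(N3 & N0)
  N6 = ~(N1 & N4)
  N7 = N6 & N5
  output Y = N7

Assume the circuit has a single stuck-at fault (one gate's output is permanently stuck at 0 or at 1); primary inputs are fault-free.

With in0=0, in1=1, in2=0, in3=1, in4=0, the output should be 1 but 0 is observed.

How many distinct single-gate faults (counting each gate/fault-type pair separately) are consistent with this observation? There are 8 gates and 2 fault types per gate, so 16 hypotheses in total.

Fault-free: N0=0, N1=0, N2=0, N3=1, N4=1, N5=1, N6=1, N7=1 → 1. Observed 0.
  N0: stuck-at-1 ✓; others ✗
  N1: stuck-at-1 ✓; others ✗
  N2: none of the 2 fault types match ✗
  N3: none of the 2 fault types match ✗
  N4: none of the 2 fault types match ✗
  N5: stuck-at-0 ✓; others ✗
  N6: stuck-at-0 ✓; others ✗
  N7: stuck-at-0 ✓; others ✗
Consistent faults: {N0 stuck-at-1, N1 stuck-at-1, N5 stuck-at-0, N6 stuck-at-0, N7 stuck-at-0} — 5 in all.

5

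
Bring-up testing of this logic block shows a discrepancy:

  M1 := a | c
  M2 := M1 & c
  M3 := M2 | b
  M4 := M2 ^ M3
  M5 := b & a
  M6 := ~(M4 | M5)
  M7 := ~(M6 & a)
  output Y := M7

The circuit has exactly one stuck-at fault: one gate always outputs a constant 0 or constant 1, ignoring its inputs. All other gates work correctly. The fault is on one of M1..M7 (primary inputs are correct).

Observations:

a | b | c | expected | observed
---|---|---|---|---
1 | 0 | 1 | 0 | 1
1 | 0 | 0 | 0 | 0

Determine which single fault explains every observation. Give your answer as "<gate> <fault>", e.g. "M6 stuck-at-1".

M3 stuck-at-0

Fault-free values for test 1 (a=1, b=0, c=1): M1=1, M2=1, M3=1, M4=0, M5=0, M6=1, M7=0, giving Y=0. Observed 1.
Test 1: faults giving observed 1 are {M3 stuck-at-0, M4 stuck-at-1, M5 stuck-at-1, M6 stuck-at-0, M7 stuck-at-1}.
Test 2 (a=1, b=0, c=0): fault-free M1=1, M2=0, M3=0, M4=0, M5=0, M6=1, M7=0 → 0; observed 0. Eliminates M4 stuck-at-1, M5 stuck-at-1, M6 stuck-at-0, M7 stuck-at-1.
Only M3 stuck-at-0 is consistent with every test.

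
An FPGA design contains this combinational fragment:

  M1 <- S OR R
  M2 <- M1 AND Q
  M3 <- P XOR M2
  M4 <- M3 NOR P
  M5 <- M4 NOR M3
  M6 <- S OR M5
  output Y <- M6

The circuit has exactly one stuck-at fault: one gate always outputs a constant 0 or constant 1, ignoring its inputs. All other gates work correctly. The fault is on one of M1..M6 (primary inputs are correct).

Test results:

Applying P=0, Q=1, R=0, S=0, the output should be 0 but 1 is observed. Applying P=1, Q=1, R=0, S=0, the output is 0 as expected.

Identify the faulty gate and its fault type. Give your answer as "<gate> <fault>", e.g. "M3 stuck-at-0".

Fault-free values for test 1 (P=0, Q=1, R=0, S=0): M1=0, M2=0, M3=0, M4=1, M5=0, M6=0, giving Y=0. Observed 1.
Test 1: faults giving observed 1 are {M4 stuck-at-0, M5 stuck-at-1, M6 stuck-at-1}.
Test 2 (P=1, Q=1, R=0, S=0): fault-free M1=0, M2=0, M3=1, M4=0, M5=0, M6=0 → 0; observed 0. Eliminates M5 stuck-at-1, M6 stuck-at-1.
Only M4 stuck-at-0 is consistent with every test.

M4 stuck-at-0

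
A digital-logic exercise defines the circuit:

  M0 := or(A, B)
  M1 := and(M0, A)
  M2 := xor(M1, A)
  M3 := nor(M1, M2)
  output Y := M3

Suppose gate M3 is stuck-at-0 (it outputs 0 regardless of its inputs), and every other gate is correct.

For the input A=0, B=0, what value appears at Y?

0

Propagate with M3 forced: M0=0, M1=0, M2=0, M3=0 [stuck-at-0].
So Y = 0. (Without the fault it would be 1.)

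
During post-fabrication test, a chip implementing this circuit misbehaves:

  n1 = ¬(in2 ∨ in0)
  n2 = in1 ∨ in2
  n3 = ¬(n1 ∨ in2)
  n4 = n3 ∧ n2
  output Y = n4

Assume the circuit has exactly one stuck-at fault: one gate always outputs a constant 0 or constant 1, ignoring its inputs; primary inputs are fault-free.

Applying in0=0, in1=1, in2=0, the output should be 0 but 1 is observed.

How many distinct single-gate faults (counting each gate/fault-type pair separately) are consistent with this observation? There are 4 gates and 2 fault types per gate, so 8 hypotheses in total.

3

Fault-free: n1=1, n2=1, n3=0, n4=0 → 0. Observed 1.
  n1 stuck-at-0: output 1 ✓
  n1 stuck-at-1: output 0 ✗
  n2 stuck-at-0: output 0 ✗
  n2 stuck-at-1: output 0 ✗
  n3 stuck-at-0: output 0 ✗
  n3 stuck-at-1: output 1 ✓
  n4 stuck-at-0: output 0 ✗
  n4 stuck-at-1: output 1 ✓
Consistent faults: {n1 stuck-at-0, n3 stuck-at-1, n4 stuck-at-1} — 3 in all.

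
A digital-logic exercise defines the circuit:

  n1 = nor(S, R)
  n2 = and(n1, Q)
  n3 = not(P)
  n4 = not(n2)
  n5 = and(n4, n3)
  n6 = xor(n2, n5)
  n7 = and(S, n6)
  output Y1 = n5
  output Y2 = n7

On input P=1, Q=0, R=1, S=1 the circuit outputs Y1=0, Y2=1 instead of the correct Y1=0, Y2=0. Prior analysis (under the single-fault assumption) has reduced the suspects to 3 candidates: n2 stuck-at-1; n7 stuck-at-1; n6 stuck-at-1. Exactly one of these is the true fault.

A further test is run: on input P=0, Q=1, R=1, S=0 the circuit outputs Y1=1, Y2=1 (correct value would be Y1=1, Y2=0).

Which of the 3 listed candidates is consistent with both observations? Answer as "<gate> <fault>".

n7 stuck-at-1

Evaluate each candidate on input P=0, Q=1, R=1, S=0:
  n2 stuck-at-1: n1=0, n2=1 [stuck-at-1], n3=1, n4=0, n5=0, n6=1, n7=0 → Y1=0, Y2=0 — eliminated
  n7 stuck-at-1: n1=0, n2=0, n3=1, n4=1, n5=1, n6=1, n7=1 [stuck-at-1] → Y1=1, Y2=1 — matches
  n6 stuck-at-1: n1=0, n2=0, n3=1, n4=1, n5=1, n6=1 [stuck-at-1], n7=0 → Y1=1, Y2=0 — eliminated
Only n7 stuck-at-1 reproduces the observed Y1=1, Y2=1.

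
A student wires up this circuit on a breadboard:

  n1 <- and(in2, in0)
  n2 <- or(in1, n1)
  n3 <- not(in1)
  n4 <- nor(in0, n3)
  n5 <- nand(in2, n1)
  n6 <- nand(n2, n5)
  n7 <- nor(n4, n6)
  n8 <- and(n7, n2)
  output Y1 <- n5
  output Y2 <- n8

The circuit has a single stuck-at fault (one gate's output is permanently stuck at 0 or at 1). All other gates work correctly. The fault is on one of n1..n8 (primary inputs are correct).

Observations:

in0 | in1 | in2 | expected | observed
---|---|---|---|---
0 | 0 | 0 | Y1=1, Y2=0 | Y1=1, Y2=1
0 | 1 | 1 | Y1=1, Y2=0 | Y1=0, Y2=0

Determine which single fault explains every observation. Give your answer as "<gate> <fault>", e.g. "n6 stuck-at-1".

Fault-free values for test 1 (in0=0, in1=0, in2=0): n1=0, n2=0, n3=1, n4=0, n5=1, n6=1, n7=0, n8=0, giving Y1=1, Y2=0. Observed Y1=1, Y2=1.
Test 1: faults giving observed Y1=1, Y2=1 are {n1 stuck-at-1, n2 stuck-at-1, n8 stuck-at-1}.
Test 2 (in0=0, in1=1, in2=1): fault-free n1=0, n2=1, n3=0, n4=1, n5=1, n6=0, n7=0, n8=0 → Y1=1, Y2=0; observed Y1=0, Y2=0. Eliminates n2 stuck-at-1, n8 stuck-at-1.
Only n1 stuck-at-1 is consistent with every test.

n1 stuck-at-1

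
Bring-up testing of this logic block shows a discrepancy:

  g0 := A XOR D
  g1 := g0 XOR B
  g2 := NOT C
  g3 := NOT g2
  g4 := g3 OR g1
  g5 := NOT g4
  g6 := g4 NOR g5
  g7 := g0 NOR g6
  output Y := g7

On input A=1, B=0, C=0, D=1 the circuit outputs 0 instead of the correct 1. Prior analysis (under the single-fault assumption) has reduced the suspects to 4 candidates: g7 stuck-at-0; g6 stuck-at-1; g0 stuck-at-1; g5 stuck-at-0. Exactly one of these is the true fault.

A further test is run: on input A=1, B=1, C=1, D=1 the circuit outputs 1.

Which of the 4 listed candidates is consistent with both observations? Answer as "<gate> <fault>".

g5 stuck-at-0

Evaluate each candidate on input A=1, B=1, C=1, D=1:
  g7 stuck-at-0: g0=0, g1=1, g2=0, g3=1, g4=1, g5=0, g6=0, g7=0 [stuck-at-0] → 0 — eliminated
  g6 stuck-at-1: g0=0, g1=1, g2=0, g3=1, g4=1, g5=0, g6=1 [stuck-at-1], g7=0 → 0 — eliminated
  g0 stuck-at-1: g0=1 [stuck-at-1], g1=0, g2=0, g3=1, g4=1, g5=0, g6=0, g7=0 → 0 — eliminated
  g5 stuck-at-0: g0=0, g1=1, g2=0, g3=1, g4=1, g5=0 [stuck-at-0], g6=0, g7=1 → 1 — matches
Only g5 stuck-at-0 reproduces the observed 1.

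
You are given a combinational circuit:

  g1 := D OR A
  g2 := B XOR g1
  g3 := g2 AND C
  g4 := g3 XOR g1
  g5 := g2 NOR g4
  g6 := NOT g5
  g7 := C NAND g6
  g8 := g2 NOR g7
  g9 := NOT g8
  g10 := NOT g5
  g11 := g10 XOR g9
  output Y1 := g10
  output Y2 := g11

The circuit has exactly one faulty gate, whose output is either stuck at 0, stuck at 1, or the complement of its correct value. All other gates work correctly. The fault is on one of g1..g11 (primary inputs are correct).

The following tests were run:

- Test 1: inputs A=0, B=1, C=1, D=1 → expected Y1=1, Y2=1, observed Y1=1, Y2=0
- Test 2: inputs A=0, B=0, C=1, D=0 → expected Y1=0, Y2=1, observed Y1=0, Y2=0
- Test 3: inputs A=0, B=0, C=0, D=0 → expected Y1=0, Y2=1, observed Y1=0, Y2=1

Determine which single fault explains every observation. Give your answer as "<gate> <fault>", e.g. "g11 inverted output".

Fault-free values for test 1 (A=0, B=1, C=1, D=1): g1=1, g2=0, g3=0, g4=1, g5=0, g6=1, g7=0, g8=1, g9=0, g10=1, g11=1, giving Y1=1, Y2=1. Observed Y1=1, Y2=0.
Test 1: faults giving observed Y1=1, Y2=0 are {g1 stuck-at-0, g1 inverted output, g2 stuck-at-1, g2 inverted output, g6 stuck-at-0, g6 inverted output, g7 stuck-at-1, g7 inverted output, g8 stuck-at-0, g8 inverted output, g9 stuck-at-1, g9 inverted output, g11 stuck-at-0, g11 inverted output}.
Test 2 (A=0, B=0, C=1, D=0): fault-free g1=0, g2=0, g3=0, g4=0, g5=1, g6=0, g7=1, g8=0, g9=1, g10=0, g11=1 → Y1=0, Y2=1; observed Y1=0, Y2=0. Eliminates g1 stuck-at-0, g1 inverted output, g2 stuck-at-1, g2 inverted output, g6 stuck-at-0, g7 stuck-at-1, g8 stuck-at-0, g9 stuck-at-1.
Test 3 (A=0, B=0, C=0, D=0): fault-free g1=0, g2=0, g3=0, g4=0, g5=1, g6=0, g7=1, g8=0, g9=1, g10=0, g11=1 → Y1=0, Y2=1; observed Y1=0, Y2=1. Eliminates g7 inverted output, g8 inverted output, g9 inverted output, g11 stuck-at-0, g11 inverted output.
Only g6 inverted output is consistent with every test.

g6 inverted output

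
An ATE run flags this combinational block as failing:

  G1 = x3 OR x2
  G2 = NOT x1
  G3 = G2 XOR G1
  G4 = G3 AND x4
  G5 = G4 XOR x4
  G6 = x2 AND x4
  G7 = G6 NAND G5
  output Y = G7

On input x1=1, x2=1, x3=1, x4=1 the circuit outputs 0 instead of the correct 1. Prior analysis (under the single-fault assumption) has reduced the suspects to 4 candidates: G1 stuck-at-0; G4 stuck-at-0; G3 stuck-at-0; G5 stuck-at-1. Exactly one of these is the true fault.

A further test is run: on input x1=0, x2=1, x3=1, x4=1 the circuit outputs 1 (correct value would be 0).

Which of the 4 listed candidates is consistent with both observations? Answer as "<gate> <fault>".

Evaluate each candidate on input x1=0, x2=1, x3=1, x4=1:
  G1 stuck-at-0: G1=0 [stuck-at-0], G2=1, G3=1, G4=1, G5=0, G6=1, G7=1 → 1 — matches
  G4 stuck-at-0: G1=1, G2=1, G3=0, G4=0 [stuck-at-0], G5=1, G6=1, G7=0 → 0 — eliminated
  G3 stuck-at-0: G1=1, G2=1, G3=0 [stuck-at-0], G4=0, G5=1, G6=1, G7=0 → 0 — eliminated
  G5 stuck-at-1: G1=1, G2=1, G3=0, G4=0, G5=1 [stuck-at-1], G6=1, G7=0 → 0 — eliminated
Only G1 stuck-at-0 reproduces the observed 1.

G1 stuck-at-0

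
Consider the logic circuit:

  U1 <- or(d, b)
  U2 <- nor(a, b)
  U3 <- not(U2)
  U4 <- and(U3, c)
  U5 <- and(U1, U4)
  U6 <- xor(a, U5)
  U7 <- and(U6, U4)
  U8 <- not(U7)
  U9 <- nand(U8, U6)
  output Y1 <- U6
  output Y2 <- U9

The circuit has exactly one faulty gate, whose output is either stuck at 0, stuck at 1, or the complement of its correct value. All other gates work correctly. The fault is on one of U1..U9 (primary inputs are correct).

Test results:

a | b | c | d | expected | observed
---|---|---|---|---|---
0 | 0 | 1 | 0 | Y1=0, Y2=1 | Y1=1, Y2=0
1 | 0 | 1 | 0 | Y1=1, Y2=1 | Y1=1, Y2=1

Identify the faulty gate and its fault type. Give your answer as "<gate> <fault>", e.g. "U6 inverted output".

Fault-free values for test 1 (a=0, b=0, c=1, d=0): U1=0, U2=1, U3=0, U4=0, U5=0, U6=0, U7=0, U8=1, U9=1, giving Y1=0, Y2=1. Observed Y1=1, Y2=0.
Test 1: faults giving observed Y1=1, Y2=0 are {U5 stuck-at-1, U5 inverted output, U6 stuck-at-1, U6 inverted output}.
Test 2 (a=1, b=0, c=1, d=0): fault-free U1=0, U2=0, U3=1, U4=1, U5=0, U6=1, U7=1, U8=0, U9=1 → Y1=1, Y2=1; observed Y1=1, Y2=1. Eliminates U5 stuck-at-1, U5 inverted output, U6 inverted output.
Only U6 stuck-at-1 is consistent with every test.

U6 stuck-at-1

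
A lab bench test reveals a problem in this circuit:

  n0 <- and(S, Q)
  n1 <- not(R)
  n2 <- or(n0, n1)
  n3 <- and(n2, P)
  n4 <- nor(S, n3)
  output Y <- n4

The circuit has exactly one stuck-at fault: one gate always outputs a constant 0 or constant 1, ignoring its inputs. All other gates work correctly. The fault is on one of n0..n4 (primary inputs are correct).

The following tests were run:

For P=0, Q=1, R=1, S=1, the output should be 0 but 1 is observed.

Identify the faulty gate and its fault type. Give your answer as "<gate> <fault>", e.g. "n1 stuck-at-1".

Fault-free values for test 1 (P=0, Q=1, R=1, S=1): n0=1, n1=0, n2=1, n3=0, n4=0, giving Y=0. Observed 1.
Test 1: faults giving observed 1 are {n4 stuck-at-1}.
Only n4 stuck-at-1 is consistent with every test.

n4 stuck-at-1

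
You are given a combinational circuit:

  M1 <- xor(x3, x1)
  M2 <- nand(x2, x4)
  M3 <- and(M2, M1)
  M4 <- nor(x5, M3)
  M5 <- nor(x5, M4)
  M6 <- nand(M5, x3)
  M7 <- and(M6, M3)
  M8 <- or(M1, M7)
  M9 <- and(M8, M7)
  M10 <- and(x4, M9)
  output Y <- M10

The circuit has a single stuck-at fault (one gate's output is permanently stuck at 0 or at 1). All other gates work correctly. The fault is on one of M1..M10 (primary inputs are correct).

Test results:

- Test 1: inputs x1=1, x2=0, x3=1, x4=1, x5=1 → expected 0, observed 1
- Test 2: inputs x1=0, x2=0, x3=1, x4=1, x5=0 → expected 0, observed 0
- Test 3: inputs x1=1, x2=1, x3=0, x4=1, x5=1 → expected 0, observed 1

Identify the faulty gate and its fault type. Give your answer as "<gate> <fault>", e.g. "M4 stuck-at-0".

Fault-free values for test 1 (x1=1, x2=0, x3=1, x4=1, x5=1): M1=0, M2=1, M3=0, M4=0, M5=0, M6=1, M7=0, M8=0, M9=0, M10=0, giving Y=0. Observed 1.
Test 1: faults giving observed 1 are {M1 stuck-at-1, M3 stuck-at-1, M7 stuck-at-1, M9 stuck-at-1, M10 stuck-at-1}.
Test 2 (x1=0, x2=0, x3=1, x4=1, x5=0): fault-free M1=1, M2=1, M3=1, M4=0, M5=1, M6=0, M7=0, M8=1, M9=0, M10=0 → 0; observed 0. Eliminates M7 stuck-at-1, M9 stuck-at-1, M10 stuck-at-1.
Test 3 (x1=1, x2=1, x3=0, x4=1, x5=1): fault-free M1=1, M2=0, M3=0, M4=0, M5=0, M6=1, M7=0, M8=1, M9=0, M10=0 → 0; observed 1. Eliminates M1 stuck-at-1.
Only M3 stuck-at-1 is consistent with every test.

M3 stuck-at-1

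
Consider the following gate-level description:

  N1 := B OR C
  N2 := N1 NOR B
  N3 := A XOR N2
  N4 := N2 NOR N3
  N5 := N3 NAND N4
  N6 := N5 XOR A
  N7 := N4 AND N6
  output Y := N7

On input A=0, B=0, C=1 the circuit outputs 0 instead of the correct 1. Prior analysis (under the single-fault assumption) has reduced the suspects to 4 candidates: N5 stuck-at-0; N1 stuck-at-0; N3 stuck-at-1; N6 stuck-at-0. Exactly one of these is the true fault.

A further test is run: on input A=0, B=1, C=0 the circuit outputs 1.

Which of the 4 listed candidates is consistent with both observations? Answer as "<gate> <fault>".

N1 stuck-at-0

Evaluate each candidate on input A=0, B=1, C=0:
  N5 stuck-at-0: N1=1, N2=0, N3=0, N4=1, N5=0 [stuck-at-0], N6=0, N7=0 → 0 — eliminated
  N1 stuck-at-0: N1=0 [stuck-at-0], N2=0, N3=0, N4=1, N5=1, N6=1, N7=1 → 1 — matches
  N3 stuck-at-1: N1=1, N2=0, N3=1 [stuck-at-1], N4=0, N5=1, N6=1, N7=0 → 0 — eliminated
  N6 stuck-at-0: N1=1, N2=0, N3=0, N4=1, N5=1, N6=0 [stuck-at-0], N7=0 → 0 — eliminated
Only N1 stuck-at-0 reproduces the observed 1.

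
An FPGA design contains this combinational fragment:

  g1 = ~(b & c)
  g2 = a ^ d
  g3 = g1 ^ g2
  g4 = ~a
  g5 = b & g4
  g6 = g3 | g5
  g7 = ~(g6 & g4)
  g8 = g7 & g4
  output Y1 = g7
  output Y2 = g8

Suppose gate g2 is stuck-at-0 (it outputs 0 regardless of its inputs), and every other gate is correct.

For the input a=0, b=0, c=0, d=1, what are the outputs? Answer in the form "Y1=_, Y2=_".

Y1=0, Y2=0

Propagate with g2 forced: g1=1, g2=0 [stuck-at-0], g3=1, g4=1, g5=0, g6=1, g7=0, g8=0.
So the outputs are Y1=0, Y2=0. (Without the fault they would be Y1=1, Y2=1.)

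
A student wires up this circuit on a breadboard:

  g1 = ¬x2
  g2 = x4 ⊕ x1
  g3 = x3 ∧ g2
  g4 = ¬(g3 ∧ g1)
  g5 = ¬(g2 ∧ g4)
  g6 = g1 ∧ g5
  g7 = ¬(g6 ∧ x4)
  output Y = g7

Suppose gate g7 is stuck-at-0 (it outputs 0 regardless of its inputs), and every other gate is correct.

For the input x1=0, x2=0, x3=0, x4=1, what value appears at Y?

Propagate with g7 forced: g1=1, g2=1, g3=0, g4=1, g5=0, g6=0, g7=0 [stuck-at-0].
So Y = 0. (Without the fault it would be 1.)

0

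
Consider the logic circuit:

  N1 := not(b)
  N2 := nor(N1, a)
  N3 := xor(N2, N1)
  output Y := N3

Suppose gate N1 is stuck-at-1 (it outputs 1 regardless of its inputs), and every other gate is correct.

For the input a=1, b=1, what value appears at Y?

1

Propagate with N1 forced: N1=1 [stuck-at-1], N2=0, N3=1.
So Y = 1. (Without the fault it would be 0.)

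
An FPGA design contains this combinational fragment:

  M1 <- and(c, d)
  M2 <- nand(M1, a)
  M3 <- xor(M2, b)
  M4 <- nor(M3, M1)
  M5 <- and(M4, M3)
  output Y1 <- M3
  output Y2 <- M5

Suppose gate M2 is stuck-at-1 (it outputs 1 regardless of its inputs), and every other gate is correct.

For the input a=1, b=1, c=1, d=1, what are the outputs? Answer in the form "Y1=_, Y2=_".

Y1=0, Y2=0

Propagate with M2 forced: M1=1, M2=1 [stuck-at-1], M3=0, M4=0, M5=0.
So the outputs are Y1=0, Y2=0. (Without the fault they would be Y1=1, Y2=0.)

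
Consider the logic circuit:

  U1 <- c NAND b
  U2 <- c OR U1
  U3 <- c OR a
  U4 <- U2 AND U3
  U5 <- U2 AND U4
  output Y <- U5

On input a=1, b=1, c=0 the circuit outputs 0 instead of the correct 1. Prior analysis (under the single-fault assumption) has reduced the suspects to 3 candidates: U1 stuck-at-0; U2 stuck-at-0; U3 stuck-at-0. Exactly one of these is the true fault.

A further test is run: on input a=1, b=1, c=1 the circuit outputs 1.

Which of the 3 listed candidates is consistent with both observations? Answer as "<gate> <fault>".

U1 stuck-at-0

Evaluate each candidate on input a=1, b=1, c=1:
  U1 stuck-at-0: U1=0 [stuck-at-0], U2=1, U3=1, U4=1, U5=1 → 1 — matches
  U2 stuck-at-0: U1=0, U2=0 [stuck-at-0], U3=1, U4=0, U5=0 → 0 — eliminated
  U3 stuck-at-0: U1=0, U2=1, U3=0 [stuck-at-0], U4=0, U5=0 → 0 — eliminated
Only U1 stuck-at-0 reproduces the observed 1.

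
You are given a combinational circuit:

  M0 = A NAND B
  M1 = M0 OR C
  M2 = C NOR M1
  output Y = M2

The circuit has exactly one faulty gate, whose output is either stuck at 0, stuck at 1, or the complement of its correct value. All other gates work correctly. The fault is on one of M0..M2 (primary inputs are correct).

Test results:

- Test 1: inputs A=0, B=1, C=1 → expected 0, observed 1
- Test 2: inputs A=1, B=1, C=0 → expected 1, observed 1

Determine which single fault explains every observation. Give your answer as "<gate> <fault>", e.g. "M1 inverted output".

M2 stuck-at-1

Fault-free values for test 1 (A=0, B=1, C=1): M0=1, M1=1, M2=0, giving Y=0. Observed 1.
Test 1: faults giving observed 1 are {M2 stuck-at-1, M2 inverted output}.
Test 2 (A=1, B=1, C=0): fault-free M0=0, M1=0, M2=1 → 1; observed 1. Eliminates M2 inverted output.
Only M2 stuck-at-1 is consistent with every test.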